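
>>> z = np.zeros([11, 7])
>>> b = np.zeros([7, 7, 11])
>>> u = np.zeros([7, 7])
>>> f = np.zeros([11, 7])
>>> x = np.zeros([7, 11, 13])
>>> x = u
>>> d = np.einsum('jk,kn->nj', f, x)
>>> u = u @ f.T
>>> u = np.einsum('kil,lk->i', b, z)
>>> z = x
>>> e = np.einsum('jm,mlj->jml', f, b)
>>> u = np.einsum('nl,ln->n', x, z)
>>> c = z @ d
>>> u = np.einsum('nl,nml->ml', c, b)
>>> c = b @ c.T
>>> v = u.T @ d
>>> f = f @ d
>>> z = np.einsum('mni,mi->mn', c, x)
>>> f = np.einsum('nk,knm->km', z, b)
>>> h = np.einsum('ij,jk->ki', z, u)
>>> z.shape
(7, 7)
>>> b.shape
(7, 7, 11)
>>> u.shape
(7, 11)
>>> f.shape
(7, 11)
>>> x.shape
(7, 7)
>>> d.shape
(7, 11)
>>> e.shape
(11, 7, 7)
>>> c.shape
(7, 7, 7)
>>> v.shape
(11, 11)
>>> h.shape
(11, 7)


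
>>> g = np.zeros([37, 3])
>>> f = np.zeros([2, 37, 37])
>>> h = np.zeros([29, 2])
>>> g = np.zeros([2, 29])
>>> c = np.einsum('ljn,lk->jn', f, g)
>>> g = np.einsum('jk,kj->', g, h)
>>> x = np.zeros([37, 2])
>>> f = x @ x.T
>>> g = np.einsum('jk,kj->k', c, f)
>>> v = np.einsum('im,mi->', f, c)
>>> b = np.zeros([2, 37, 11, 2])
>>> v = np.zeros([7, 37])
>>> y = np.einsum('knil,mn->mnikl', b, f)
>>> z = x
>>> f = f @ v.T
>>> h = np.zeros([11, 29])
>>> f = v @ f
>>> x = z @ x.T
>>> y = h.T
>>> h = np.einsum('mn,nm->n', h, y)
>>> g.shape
(37,)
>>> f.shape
(7, 7)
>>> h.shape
(29,)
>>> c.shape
(37, 37)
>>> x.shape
(37, 37)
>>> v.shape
(7, 37)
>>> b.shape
(2, 37, 11, 2)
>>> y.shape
(29, 11)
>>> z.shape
(37, 2)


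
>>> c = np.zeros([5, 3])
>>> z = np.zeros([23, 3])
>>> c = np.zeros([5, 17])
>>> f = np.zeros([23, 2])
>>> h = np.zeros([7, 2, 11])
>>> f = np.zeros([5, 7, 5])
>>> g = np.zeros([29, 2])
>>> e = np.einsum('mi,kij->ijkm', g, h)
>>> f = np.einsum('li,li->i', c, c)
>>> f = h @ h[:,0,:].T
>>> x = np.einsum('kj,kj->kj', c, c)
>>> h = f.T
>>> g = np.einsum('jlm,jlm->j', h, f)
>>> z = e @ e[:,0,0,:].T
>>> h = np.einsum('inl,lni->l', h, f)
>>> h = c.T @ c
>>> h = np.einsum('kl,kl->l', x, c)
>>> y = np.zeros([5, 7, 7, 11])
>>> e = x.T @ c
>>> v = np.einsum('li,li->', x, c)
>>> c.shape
(5, 17)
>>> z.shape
(2, 11, 7, 2)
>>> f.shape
(7, 2, 7)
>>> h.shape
(17,)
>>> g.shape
(7,)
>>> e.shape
(17, 17)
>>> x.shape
(5, 17)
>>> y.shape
(5, 7, 7, 11)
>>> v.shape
()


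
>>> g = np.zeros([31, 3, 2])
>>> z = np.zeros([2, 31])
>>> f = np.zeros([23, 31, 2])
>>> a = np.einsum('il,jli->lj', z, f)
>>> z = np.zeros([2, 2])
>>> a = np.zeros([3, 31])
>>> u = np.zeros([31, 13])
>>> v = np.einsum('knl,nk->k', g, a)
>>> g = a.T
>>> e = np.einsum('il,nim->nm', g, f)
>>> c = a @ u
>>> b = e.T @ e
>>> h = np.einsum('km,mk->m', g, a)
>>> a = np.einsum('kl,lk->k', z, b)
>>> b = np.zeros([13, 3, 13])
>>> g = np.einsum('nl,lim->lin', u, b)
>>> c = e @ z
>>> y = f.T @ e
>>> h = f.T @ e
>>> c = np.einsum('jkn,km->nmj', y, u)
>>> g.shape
(13, 3, 31)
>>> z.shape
(2, 2)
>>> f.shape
(23, 31, 2)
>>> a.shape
(2,)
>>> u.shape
(31, 13)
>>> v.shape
(31,)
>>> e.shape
(23, 2)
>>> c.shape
(2, 13, 2)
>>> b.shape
(13, 3, 13)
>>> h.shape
(2, 31, 2)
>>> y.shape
(2, 31, 2)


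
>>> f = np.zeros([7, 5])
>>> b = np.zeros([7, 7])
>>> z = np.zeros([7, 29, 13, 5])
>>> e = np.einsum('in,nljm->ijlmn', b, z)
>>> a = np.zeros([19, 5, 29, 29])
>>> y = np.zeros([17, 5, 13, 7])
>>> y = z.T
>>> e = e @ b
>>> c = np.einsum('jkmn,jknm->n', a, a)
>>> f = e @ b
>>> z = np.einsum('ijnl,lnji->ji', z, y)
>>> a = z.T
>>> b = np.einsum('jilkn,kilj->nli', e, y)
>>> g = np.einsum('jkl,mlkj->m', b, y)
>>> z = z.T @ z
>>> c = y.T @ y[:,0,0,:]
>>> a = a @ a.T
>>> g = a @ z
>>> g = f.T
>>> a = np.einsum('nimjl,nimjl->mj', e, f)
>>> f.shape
(7, 13, 29, 5, 7)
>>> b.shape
(7, 29, 13)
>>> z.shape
(7, 7)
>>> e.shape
(7, 13, 29, 5, 7)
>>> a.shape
(29, 5)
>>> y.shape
(5, 13, 29, 7)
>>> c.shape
(7, 29, 13, 7)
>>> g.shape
(7, 5, 29, 13, 7)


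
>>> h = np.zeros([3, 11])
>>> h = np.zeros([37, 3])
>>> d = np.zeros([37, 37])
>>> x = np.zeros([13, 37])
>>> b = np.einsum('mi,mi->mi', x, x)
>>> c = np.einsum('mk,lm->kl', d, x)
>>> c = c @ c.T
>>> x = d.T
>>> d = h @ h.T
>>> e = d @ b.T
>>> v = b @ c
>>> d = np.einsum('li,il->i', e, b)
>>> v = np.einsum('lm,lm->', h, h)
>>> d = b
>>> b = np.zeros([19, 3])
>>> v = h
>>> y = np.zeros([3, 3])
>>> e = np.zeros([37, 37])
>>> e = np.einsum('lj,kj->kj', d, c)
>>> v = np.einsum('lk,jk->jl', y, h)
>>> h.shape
(37, 3)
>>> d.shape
(13, 37)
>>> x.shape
(37, 37)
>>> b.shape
(19, 3)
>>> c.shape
(37, 37)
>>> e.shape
(37, 37)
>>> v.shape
(37, 3)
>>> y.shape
(3, 3)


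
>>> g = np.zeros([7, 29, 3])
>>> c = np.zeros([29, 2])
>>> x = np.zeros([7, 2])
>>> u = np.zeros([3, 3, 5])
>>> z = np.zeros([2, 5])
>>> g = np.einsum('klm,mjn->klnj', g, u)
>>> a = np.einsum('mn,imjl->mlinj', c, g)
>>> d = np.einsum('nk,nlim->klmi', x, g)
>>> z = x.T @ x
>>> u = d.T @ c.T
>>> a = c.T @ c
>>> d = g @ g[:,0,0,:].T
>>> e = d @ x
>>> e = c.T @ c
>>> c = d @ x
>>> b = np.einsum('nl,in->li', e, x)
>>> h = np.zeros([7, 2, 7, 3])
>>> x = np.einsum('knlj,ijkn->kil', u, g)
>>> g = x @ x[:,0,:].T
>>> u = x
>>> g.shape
(5, 7, 5)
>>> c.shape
(7, 29, 5, 2)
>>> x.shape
(5, 7, 29)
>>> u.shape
(5, 7, 29)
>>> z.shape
(2, 2)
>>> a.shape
(2, 2)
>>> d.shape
(7, 29, 5, 7)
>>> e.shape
(2, 2)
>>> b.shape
(2, 7)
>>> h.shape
(7, 2, 7, 3)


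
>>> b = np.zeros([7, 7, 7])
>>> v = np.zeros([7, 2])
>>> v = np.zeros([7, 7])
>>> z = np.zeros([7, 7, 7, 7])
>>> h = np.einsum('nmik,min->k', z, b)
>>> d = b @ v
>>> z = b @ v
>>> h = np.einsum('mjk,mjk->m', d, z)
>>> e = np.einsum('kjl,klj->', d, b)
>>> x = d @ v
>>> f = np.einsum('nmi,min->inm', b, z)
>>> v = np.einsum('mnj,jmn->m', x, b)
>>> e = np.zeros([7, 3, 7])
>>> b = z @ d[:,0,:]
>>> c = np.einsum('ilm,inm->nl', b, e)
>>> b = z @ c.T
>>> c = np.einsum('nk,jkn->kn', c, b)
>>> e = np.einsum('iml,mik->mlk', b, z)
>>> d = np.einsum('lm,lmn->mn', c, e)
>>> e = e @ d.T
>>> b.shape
(7, 7, 3)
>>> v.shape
(7,)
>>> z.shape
(7, 7, 7)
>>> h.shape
(7,)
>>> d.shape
(3, 7)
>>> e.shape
(7, 3, 3)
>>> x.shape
(7, 7, 7)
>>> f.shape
(7, 7, 7)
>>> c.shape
(7, 3)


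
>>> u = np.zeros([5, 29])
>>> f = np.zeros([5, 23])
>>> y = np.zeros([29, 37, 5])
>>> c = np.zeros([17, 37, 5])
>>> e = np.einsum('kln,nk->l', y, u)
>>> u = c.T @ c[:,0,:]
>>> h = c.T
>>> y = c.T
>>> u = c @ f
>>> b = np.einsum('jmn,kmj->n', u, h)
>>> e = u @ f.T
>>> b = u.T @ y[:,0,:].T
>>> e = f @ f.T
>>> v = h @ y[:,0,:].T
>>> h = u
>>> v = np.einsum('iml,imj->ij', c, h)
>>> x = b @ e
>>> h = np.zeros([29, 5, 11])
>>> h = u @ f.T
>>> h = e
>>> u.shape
(17, 37, 23)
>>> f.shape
(5, 23)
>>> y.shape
(5, 37, 17)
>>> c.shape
(17, 37, 5)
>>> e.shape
(5, 5)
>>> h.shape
(5, 5)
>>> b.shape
(23, 37, 5)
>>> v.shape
(17, 23)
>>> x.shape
(23, 37, 5)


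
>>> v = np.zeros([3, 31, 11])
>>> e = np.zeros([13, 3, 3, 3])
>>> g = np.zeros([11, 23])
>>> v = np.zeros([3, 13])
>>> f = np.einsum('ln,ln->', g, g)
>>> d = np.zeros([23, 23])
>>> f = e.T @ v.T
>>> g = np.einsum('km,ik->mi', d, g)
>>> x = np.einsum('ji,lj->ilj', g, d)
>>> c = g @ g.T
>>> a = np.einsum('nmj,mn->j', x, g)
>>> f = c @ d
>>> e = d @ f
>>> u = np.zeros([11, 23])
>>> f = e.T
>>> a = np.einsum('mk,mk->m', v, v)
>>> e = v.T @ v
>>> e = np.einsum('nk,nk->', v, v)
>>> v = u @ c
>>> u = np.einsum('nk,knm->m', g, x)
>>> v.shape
(11, 23)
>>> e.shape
()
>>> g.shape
(23, 11)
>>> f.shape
(23, 23)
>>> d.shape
(23, 23)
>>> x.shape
(11, 23, 23)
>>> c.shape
(23, 23)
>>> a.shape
(3,)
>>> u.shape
(23,)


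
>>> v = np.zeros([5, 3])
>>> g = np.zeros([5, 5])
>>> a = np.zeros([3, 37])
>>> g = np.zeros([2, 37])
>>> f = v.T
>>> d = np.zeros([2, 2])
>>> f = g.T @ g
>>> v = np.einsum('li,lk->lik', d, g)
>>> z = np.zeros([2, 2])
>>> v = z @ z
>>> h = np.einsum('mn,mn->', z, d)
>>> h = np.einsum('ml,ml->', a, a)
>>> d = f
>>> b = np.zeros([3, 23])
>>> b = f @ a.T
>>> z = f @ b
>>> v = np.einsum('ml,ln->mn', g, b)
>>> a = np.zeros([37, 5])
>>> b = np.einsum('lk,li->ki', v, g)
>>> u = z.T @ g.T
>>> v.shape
(2, 3)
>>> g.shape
(2, 37)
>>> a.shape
(37, 5)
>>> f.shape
(37, 37)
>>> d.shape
(37, 37)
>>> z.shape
(37, 3)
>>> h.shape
()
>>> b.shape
(3, 37)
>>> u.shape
(3, 2)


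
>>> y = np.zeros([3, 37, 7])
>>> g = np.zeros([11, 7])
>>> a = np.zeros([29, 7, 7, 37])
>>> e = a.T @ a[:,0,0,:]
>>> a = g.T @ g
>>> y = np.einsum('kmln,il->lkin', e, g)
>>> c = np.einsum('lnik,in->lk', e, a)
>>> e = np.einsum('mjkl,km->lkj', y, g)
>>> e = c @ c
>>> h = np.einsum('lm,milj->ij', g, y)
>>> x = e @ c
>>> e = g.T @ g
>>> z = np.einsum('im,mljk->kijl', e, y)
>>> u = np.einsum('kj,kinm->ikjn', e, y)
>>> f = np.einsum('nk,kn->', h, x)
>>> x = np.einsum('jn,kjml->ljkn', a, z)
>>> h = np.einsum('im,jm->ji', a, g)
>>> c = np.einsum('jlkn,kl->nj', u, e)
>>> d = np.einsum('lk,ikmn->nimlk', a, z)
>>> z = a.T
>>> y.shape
(7, 37, 11, 37)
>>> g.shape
(11, 7)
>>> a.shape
(7, 7)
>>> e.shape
(7, 7)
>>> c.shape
(11, 37)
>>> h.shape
(11, 7)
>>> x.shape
(37, 7, 37, 7)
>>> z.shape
(7, 7)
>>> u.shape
(37, 7, 7, 11)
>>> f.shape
()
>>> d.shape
(37, 37, 11, 7, 7)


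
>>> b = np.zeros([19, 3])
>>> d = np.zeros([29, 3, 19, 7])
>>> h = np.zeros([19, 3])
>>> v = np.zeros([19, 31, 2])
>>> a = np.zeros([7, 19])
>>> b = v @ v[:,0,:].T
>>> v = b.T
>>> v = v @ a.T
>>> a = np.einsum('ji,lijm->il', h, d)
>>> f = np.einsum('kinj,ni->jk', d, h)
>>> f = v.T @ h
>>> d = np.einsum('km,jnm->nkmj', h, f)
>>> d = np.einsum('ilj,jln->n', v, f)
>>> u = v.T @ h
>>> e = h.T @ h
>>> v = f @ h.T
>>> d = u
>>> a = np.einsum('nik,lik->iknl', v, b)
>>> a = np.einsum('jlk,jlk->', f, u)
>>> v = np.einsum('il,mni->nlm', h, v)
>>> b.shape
(19, 31, 19)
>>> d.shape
(7, 31, 3)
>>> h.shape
(19, 3)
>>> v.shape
(31, 3, 7)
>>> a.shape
()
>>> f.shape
(7, 31, 3)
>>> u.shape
(7, 31, 3)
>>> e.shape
(3, 3)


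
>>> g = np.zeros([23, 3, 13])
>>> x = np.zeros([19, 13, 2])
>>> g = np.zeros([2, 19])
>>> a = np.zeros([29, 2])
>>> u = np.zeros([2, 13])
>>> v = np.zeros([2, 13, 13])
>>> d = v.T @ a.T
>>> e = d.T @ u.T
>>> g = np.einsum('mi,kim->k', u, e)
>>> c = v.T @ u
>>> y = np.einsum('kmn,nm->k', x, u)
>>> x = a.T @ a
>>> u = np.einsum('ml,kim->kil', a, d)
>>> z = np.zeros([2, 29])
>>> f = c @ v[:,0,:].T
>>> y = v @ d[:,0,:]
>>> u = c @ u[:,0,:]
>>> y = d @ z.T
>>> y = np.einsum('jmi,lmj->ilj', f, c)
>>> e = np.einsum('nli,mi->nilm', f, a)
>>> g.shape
(29,)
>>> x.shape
(2, 2)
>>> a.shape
(29, 2)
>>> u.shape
(13, 13, 2)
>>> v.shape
(2, 13, 13)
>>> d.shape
(13, 13, 29)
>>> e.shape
(13, 2, 13, 29)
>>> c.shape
(13, 13, 13)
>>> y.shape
(2, 13, 13)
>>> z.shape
(2, 29)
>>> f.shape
(13, 13, 2)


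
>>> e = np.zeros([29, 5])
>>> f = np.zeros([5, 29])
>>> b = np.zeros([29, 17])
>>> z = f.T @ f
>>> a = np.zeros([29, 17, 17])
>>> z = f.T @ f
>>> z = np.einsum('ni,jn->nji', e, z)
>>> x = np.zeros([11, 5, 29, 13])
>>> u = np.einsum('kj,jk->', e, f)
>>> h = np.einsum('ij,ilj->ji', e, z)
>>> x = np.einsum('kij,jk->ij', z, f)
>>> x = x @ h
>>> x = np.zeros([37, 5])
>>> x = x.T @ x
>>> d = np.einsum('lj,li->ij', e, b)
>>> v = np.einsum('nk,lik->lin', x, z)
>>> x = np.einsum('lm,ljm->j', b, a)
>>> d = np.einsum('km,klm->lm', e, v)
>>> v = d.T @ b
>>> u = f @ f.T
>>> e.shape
(29, 5)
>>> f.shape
(5, 29)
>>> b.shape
(29, 17)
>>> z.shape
(29, 29, 5)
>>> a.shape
(29, 17, 17)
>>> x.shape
(17,)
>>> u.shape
(5, 5)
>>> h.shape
(5, 29)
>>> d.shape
(29, 5)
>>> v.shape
(5, 17)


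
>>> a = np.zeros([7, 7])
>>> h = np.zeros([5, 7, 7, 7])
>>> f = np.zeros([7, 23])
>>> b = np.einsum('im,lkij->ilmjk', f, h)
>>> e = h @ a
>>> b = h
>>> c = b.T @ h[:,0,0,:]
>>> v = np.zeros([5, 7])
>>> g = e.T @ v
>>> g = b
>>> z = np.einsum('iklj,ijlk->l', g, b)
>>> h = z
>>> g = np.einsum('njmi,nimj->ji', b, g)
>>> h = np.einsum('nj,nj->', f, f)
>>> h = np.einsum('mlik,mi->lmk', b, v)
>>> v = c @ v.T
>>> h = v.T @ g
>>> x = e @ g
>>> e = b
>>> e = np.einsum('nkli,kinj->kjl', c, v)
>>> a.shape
(7, 7)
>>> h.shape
(5, 7, 7, 7)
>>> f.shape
(7, 23)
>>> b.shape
(5, 7, 7, 7)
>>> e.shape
(7, 5, 7)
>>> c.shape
(7, 7, 7, 7)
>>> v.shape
(7, 7, 7, 5)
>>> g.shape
(7, 7)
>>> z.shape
(7,)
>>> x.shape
(5, 7, 7, 7)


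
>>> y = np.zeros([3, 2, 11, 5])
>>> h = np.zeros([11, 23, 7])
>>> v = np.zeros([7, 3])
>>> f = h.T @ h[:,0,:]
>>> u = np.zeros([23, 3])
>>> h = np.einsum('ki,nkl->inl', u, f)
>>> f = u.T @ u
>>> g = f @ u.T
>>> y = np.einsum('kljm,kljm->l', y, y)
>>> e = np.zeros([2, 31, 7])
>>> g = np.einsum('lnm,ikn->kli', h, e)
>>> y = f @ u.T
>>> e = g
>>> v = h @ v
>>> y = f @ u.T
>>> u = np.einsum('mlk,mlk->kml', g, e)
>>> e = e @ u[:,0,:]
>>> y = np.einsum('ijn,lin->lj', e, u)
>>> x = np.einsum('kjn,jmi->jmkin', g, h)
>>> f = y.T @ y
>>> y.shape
(2, 3)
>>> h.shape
(3, 7, 7)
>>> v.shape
(3, 7, 3)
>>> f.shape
(3, 3)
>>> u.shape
(2, 31, 3)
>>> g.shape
(31, 3, 2)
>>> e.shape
(31, 3, 3)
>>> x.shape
(3, 7, 31, 7, 2)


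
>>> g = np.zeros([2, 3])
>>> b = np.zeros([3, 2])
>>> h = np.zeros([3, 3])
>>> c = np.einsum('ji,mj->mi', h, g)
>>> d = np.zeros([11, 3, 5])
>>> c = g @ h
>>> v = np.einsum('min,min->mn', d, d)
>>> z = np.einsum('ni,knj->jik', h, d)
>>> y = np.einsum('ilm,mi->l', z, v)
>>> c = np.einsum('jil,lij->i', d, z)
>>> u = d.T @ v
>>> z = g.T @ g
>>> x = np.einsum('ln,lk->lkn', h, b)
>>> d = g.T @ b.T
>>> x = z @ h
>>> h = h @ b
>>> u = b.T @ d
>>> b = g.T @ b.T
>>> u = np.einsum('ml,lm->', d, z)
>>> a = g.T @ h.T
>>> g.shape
(2, 3)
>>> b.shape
(3, 3)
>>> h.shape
(3, 2)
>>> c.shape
(3,)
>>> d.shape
(3, 3)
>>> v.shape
(11, 5)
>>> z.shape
(3, 3)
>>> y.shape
(3,)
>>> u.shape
()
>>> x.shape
(3, 3)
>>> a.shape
(3, 3)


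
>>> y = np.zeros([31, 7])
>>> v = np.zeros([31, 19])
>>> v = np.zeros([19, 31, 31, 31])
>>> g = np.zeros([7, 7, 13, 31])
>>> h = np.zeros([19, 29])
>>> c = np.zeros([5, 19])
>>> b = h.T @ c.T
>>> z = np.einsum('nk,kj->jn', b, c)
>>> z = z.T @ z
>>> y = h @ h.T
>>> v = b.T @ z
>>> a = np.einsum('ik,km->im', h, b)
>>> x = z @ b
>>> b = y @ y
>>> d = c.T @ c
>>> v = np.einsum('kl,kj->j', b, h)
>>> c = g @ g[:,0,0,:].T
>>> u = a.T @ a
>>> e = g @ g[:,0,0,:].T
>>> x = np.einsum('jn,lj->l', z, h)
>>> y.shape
(19, 19)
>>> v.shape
(29,)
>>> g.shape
(7, 7, 13, 31)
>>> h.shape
(19, 29)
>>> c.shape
(7, 7, 13, 7)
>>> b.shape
(19, 19)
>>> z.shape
(29, 29)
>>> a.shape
(19, 5)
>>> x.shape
(19,)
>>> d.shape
(19, 19)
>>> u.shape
(5, 5)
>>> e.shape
(7, 7, 13, 7)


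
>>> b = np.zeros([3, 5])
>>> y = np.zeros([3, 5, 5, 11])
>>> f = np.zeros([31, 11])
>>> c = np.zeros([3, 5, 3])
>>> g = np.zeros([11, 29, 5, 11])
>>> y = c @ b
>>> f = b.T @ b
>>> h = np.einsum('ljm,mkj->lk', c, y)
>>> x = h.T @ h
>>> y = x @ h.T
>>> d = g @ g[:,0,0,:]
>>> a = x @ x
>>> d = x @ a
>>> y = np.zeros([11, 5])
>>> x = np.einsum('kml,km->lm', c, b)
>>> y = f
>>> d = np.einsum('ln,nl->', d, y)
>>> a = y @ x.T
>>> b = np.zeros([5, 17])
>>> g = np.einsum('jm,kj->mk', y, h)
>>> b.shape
(5, 17)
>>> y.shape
(5, 5)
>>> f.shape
(5, 5)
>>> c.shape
(3, 5, 3)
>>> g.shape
(5, 3)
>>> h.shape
(3, 5)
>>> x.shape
(3, 5)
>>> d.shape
()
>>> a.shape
(5, 3)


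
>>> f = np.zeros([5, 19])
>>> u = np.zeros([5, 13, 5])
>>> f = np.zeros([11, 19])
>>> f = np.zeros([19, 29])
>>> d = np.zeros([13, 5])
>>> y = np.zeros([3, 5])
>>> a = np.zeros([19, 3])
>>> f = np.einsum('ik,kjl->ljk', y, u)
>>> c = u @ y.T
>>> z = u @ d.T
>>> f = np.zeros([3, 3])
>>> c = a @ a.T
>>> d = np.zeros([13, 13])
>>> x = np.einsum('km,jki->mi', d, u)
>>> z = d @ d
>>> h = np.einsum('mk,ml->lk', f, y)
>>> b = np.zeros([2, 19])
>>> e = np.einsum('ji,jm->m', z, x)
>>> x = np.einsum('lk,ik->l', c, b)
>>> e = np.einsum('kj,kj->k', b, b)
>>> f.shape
(3, 3)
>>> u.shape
(5, 13, 5)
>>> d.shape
(13, 13)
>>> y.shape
(3, 5)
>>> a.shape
(19, 3)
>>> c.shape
(19, 19)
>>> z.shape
(13, 13)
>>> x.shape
(19,)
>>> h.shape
(5, 3)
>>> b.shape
(2, 19)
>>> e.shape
(2,)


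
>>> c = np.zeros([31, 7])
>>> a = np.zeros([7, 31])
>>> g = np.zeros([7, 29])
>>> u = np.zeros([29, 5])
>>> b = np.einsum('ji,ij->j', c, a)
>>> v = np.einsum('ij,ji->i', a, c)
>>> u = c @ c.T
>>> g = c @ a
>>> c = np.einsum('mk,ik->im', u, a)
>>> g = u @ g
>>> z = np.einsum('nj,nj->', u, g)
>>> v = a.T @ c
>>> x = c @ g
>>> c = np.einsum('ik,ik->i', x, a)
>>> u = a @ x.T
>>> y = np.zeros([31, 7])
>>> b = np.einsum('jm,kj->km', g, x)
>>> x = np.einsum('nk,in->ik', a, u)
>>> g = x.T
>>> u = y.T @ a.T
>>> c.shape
(7,)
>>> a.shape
(7, 31)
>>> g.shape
(31, 7)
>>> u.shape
(7, 7)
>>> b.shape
(7, 31)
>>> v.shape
(31, 31)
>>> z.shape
()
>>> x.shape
(7, 31)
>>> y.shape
(31, 7)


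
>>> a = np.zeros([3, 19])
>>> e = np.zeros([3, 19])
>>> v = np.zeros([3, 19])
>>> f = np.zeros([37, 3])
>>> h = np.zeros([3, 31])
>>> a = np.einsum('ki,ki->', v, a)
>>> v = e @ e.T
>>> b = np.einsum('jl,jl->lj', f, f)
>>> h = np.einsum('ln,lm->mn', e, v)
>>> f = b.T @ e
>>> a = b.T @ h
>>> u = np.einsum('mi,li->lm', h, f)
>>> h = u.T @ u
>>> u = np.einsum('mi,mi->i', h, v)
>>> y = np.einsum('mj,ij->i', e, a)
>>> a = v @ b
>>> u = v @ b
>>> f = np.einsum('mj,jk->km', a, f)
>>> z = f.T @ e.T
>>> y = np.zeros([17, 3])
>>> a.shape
(3, 37)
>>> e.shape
(3, 19)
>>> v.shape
(3, 3)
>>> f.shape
(19, 3)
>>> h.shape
(3, 3)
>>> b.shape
(3, 37)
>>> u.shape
(3, 37)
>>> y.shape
(17, 3)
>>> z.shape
(3, 3)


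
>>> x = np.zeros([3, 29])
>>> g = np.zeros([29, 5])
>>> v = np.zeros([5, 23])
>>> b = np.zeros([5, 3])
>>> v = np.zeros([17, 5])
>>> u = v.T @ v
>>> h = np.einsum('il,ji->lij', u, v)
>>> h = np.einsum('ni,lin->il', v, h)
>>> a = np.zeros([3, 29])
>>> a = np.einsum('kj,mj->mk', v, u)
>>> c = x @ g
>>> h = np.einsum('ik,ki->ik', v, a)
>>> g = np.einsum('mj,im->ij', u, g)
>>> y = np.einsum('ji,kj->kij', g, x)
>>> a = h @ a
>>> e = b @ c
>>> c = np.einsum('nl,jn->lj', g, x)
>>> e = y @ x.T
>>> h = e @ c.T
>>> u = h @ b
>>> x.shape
(3, 29)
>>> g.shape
(29, 5)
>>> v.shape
(17, 5)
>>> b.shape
(5, 3)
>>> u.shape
(3, 5, 3)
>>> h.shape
(3, 5, 5)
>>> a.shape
(17, 17)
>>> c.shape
(5, 3)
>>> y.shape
(3, 5, 29)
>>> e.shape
(3, 5, 3)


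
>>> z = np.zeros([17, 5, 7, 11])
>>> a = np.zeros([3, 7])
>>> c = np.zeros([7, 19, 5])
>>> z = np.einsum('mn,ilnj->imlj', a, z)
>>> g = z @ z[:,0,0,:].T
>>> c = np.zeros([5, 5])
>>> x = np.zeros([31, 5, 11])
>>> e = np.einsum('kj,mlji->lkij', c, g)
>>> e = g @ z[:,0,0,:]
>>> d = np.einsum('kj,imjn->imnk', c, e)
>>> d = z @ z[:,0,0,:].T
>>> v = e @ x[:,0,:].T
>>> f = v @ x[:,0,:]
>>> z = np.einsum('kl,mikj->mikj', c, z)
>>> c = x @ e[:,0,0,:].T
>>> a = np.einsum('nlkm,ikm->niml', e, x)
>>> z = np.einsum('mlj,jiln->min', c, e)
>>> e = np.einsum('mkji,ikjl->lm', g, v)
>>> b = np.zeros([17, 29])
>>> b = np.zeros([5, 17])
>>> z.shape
(31, 3, 11)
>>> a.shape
(17, 31, 11, 3)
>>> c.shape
(31, 5, 17)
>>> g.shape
(17, 3, 5, 17)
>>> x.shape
(31, 5, 11)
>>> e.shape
(31, 17)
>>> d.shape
(17, 3, 5, 17)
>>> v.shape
(17, 3, 5, 31)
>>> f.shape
(17, 3, 5, 11)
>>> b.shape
(5, 17)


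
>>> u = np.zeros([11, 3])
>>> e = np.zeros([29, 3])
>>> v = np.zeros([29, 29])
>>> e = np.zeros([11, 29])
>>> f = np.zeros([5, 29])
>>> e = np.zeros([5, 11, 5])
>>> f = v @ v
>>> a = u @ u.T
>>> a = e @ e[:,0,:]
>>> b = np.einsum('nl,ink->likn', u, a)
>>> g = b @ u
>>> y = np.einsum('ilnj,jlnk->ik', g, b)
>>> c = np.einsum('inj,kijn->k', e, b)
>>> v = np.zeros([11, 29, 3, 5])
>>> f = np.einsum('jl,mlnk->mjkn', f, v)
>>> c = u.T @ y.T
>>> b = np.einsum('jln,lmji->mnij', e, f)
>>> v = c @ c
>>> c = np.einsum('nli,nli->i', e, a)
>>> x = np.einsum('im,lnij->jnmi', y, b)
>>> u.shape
(11, 3)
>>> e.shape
(5, 11, 5)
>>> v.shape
(3, 3)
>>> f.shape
(11, 29, 5, 3)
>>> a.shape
(5, 11, 5)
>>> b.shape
(29, 5, 3, 5)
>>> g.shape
(3, 5, 5, 3)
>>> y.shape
(3, 11)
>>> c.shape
(5,)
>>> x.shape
(5, 5, 11, 3)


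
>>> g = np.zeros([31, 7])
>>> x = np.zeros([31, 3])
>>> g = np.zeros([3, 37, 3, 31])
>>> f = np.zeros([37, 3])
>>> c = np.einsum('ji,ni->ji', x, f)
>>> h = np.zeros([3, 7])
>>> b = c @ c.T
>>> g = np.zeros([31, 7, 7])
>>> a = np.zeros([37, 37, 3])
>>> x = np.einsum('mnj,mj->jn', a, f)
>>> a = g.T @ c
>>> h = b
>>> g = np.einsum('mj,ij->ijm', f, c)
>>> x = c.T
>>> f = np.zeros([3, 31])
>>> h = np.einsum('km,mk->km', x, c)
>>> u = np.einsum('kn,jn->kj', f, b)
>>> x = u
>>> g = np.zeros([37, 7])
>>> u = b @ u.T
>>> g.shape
(37, 7)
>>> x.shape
(3, 31)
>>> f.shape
(3, 31)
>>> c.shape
(31, 3)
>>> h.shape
(3, 31)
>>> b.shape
(31, 31)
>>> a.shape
(7, 7, 3)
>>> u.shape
(31, 3)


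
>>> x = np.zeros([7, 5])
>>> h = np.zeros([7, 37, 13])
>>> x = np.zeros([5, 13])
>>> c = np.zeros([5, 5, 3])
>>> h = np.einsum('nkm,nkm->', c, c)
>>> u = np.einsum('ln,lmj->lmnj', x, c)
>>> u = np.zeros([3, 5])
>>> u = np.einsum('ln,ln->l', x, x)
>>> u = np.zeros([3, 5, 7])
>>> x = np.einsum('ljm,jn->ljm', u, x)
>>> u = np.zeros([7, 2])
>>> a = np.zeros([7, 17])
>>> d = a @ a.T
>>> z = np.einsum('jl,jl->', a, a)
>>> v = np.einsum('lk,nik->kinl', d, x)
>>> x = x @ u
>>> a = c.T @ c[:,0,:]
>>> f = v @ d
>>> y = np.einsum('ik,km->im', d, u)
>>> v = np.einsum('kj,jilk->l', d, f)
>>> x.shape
(3, 5, 2)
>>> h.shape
()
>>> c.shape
(5, 5, 3)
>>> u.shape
(7, 2)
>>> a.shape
(3, 5, 3)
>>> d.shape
(7, 7)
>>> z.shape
()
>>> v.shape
(3,)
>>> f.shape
(7, 5, 3, 7)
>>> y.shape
(7, 2)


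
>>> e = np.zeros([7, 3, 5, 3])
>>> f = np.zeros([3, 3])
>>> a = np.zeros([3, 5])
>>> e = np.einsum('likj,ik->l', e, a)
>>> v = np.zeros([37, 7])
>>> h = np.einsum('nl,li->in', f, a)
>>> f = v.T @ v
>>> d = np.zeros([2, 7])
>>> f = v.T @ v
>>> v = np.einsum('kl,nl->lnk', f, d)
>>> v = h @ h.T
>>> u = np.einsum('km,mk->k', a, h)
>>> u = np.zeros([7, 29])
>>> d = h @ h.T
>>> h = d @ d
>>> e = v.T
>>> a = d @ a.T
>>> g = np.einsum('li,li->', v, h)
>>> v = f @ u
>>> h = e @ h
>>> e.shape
(5, 5)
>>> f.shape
(7, 7)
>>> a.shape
(5, 3)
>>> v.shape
(7, 29)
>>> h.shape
(5, 5)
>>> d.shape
(5, 5)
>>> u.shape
(7, 29)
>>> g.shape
()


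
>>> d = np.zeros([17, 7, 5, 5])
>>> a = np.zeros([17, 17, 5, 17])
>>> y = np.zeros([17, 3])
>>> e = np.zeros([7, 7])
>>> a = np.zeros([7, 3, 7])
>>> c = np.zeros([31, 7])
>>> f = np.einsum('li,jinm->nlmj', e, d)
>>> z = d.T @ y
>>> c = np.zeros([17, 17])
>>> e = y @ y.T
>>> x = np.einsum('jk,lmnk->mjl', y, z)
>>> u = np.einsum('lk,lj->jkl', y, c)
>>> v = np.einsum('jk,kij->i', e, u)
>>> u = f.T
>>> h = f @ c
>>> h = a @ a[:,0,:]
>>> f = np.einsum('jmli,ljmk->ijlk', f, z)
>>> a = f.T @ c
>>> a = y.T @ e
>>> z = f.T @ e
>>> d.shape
(17, 7, 5, 5)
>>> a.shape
(3, 17)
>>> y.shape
(17, 3)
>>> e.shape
(17, 17)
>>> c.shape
(17, 17)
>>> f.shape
(17, 5, 5, 3)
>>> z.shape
(3, 5, 5, 17)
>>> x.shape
(5, 17, 5)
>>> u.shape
(17, 5, 7, 5)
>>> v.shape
(3,)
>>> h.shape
(7, 3, 7)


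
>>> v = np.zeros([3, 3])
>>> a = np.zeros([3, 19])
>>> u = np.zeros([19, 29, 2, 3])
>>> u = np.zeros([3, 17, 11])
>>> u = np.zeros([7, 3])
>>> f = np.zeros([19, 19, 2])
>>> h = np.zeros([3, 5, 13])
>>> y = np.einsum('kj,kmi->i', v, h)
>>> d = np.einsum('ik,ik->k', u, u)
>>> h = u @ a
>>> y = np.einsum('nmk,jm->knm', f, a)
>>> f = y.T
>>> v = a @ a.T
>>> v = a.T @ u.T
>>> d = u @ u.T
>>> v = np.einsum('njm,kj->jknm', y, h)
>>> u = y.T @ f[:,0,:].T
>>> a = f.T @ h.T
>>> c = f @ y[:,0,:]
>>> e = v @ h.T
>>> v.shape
(19, 7, 2, 19)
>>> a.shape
(2, 19, 7)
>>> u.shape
(19, 19, 19)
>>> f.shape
(19, 19, 2)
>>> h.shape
(7, 19)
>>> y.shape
(2, 19, 19)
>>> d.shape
(7, 7)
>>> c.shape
(19, 19, 19)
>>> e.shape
(19, 7, 2, 7)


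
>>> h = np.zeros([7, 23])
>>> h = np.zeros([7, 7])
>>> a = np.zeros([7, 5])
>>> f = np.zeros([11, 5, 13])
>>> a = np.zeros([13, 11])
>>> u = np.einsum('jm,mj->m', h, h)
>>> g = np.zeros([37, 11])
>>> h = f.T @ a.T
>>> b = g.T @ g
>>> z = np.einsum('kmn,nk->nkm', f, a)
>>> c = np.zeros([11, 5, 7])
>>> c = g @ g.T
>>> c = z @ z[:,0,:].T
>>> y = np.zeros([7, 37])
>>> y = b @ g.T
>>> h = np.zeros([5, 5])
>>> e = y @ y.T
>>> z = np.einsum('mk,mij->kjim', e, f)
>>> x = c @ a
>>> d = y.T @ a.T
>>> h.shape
(5, 5)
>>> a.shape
(13, 11)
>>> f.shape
(11, 5, 13)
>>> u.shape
(7,)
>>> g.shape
(37, 11)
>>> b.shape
(11, 11)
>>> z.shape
(11, 13, 5, 11)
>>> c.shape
(13, 11, 13)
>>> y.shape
(11, 37)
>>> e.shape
(11, 11)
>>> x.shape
(13, 11, 11)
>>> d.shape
(37, 13)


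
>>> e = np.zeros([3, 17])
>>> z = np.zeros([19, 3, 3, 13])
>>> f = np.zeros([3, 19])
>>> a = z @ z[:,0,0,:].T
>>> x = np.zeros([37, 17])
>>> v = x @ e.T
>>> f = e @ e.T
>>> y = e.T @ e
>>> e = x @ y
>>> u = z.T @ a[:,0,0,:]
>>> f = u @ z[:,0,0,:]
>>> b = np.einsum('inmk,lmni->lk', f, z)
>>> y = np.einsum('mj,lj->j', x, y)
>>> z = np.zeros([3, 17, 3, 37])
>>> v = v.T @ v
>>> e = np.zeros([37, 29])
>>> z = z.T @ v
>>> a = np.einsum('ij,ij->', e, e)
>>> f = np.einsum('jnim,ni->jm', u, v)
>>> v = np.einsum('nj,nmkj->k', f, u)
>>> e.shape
(37, 29)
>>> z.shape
(37, 3, 17, 3)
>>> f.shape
(13, 19)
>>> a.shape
()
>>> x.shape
(37, 17)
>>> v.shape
(3,)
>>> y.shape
(17,)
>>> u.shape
(13, 3, 3, 19)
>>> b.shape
(19, 13)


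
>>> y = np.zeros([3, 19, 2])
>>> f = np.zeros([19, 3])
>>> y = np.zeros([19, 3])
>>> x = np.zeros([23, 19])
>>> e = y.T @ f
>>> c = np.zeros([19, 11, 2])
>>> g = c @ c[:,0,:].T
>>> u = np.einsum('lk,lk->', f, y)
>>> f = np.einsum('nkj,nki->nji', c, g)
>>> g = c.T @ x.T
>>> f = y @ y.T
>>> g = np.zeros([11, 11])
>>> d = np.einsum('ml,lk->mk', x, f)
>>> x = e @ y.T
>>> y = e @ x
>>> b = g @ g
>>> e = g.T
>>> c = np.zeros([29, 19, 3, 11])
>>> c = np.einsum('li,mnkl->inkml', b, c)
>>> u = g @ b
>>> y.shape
(3, 19)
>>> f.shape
(19, 19)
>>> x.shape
(3, 19)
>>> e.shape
(11, 11)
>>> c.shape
(11, 19, 3, 29, 11)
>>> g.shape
(11, 11)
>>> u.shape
(11, 11)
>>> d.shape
(23, 19)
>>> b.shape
(11, 11)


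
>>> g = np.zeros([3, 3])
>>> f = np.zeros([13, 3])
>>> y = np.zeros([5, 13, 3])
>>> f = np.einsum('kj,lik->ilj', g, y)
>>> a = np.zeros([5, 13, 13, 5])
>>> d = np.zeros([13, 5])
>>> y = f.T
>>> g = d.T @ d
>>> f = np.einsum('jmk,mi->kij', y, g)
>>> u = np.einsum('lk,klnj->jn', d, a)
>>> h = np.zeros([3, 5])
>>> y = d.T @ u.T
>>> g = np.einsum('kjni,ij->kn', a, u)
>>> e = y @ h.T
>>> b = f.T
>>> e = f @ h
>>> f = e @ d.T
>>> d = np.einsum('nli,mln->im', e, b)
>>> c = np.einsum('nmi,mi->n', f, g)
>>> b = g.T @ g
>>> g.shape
(5, 13)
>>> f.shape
(13, 5, 13)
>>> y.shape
(5, 5)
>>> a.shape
(5, 13, 13, 5)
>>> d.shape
(5, 3)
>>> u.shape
(5, 13)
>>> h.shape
(3, 5)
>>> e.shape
(13, 5, 5)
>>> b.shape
(13, 13)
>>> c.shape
(13,)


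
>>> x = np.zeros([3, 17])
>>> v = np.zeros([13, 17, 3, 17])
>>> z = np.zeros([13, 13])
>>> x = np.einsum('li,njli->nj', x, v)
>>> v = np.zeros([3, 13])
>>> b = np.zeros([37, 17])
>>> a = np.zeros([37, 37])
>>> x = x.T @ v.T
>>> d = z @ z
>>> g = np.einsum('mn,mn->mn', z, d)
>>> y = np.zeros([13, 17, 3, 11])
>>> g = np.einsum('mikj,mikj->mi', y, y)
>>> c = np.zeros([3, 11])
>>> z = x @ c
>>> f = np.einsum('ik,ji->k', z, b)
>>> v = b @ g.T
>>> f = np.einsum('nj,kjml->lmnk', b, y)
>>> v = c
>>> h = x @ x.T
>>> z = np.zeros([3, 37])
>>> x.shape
(17, 3)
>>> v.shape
(3, 11)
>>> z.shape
(3, 37)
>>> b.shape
(37, 17)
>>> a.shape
(37, 37)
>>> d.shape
(13, 13)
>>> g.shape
(13, 17)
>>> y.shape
(13, 17, 3, 11)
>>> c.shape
(3, 11)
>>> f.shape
(11, 3, 37, 13)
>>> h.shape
(17, 17)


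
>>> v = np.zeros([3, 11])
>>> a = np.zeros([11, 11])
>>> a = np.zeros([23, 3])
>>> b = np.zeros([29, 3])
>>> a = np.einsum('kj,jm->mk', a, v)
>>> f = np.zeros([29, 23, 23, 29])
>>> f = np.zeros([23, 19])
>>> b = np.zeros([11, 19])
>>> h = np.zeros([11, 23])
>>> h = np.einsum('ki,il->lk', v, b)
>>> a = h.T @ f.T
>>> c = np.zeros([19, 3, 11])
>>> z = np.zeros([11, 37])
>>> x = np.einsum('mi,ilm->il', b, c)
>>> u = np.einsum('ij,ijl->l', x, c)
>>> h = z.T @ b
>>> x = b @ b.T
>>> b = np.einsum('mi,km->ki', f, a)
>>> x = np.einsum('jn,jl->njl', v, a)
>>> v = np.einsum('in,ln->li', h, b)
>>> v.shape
(3, 37)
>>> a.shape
(3, 23)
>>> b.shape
(3, 19)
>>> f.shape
(23, 19)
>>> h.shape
(37, 19)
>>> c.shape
(19, 3, 11)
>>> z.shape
(11, 37)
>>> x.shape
(11, 3, 23)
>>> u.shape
(11,)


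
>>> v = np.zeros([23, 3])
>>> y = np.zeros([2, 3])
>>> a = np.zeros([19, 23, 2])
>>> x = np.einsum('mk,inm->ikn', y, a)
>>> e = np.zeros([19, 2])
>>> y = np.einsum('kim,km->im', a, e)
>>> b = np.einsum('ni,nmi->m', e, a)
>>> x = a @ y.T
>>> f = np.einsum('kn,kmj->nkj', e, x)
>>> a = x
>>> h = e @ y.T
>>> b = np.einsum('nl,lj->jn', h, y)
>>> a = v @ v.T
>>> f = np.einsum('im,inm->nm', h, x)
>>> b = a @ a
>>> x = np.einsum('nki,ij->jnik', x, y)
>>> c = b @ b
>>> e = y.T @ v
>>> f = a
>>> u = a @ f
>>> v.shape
(23, 3)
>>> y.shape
(23, 2)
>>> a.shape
(23, 23)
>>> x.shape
(2, 19, 23, 23)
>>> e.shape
(2, 3)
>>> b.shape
(23, 23)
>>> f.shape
(23, 23)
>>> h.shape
(19, 23)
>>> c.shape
(23, 23)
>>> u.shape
(23, 23)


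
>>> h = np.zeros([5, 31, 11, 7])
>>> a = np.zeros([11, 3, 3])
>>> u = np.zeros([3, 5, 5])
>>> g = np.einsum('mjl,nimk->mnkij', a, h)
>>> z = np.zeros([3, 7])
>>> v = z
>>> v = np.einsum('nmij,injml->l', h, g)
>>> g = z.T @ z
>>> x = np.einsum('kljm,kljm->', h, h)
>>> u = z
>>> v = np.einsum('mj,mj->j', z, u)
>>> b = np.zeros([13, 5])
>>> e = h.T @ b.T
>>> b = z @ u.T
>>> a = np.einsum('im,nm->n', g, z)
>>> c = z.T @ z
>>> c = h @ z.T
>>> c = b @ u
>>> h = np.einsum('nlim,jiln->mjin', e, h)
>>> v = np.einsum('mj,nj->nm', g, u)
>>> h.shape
(13, 5, 31, 7)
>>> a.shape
(3,)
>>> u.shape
(3, 7)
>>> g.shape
(7, 7)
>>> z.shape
(3, 7)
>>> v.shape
(3, 7)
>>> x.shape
()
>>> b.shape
(3, 3)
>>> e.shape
(7, 11, 31, 13)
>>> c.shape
(3, 7)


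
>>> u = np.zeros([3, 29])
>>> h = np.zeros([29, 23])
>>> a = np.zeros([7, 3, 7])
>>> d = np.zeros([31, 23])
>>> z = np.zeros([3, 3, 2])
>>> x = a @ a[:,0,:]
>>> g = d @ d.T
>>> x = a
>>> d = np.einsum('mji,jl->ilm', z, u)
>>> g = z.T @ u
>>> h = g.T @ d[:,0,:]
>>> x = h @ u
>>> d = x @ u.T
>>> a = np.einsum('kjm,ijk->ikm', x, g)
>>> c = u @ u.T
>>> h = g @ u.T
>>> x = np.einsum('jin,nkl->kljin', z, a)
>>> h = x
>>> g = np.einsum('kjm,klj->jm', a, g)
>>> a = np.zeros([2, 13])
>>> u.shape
(3, 29)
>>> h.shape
(29, 29, 3, 3, 2)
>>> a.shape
(2, 13)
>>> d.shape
(29, 3, 3)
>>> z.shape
(3, 3, 2)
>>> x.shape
(29, 29, 3, 3, 2)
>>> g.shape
(29, 29)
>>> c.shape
(3, 3)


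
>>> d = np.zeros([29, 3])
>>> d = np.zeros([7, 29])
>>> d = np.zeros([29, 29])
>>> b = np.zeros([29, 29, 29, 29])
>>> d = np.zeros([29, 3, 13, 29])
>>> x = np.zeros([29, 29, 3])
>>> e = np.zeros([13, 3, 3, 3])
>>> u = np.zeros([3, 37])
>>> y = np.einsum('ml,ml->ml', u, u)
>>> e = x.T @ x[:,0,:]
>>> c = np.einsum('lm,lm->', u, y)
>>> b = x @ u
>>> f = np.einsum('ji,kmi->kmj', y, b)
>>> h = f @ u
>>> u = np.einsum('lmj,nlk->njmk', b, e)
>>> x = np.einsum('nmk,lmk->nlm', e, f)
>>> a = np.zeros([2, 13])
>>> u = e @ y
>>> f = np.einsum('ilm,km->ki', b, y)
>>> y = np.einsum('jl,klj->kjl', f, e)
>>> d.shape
(29, 3, 13, 29)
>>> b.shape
(29, 29, 37)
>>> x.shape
(3, 29, 29)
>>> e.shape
(3, 29, 3)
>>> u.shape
(3, 29, 37)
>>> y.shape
(3, 3, 29)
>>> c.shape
()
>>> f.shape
(3, 29)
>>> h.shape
(29, 29, 37)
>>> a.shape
(2, 13)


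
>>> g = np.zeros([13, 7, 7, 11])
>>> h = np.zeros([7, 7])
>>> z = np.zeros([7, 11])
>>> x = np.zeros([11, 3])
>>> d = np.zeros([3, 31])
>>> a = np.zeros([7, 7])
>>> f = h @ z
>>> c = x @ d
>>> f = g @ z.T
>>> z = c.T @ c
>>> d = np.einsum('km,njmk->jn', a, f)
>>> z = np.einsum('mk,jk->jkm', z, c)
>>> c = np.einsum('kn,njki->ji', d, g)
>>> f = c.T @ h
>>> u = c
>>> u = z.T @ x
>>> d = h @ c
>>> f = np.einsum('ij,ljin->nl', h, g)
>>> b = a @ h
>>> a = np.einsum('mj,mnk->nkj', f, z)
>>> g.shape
(13, 7, 7, 11)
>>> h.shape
(7, 7)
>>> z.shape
(11, 31, 31)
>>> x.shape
(11, 3)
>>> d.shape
(7, 11)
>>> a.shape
(31, 31, 13)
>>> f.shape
(11, 13)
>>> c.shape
(7, 11)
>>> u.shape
(31, 31, 3)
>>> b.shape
(7, 7)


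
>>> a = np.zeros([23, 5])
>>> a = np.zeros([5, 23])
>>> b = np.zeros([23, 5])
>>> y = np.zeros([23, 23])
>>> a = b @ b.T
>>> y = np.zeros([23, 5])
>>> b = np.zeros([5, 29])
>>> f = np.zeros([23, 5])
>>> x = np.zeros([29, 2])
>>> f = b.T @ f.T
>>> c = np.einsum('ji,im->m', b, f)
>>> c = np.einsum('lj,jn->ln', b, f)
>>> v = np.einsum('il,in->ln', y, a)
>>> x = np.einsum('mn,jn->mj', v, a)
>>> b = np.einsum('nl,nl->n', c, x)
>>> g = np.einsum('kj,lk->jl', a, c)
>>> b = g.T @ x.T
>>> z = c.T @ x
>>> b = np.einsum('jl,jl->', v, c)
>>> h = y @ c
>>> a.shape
(23, 23)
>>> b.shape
()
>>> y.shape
(23, 5)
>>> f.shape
(29, 23)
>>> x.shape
(5, 23)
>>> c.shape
(5, 23)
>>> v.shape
(5, 23)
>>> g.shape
(23, 5)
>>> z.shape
(23, 23)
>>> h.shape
(23, 23)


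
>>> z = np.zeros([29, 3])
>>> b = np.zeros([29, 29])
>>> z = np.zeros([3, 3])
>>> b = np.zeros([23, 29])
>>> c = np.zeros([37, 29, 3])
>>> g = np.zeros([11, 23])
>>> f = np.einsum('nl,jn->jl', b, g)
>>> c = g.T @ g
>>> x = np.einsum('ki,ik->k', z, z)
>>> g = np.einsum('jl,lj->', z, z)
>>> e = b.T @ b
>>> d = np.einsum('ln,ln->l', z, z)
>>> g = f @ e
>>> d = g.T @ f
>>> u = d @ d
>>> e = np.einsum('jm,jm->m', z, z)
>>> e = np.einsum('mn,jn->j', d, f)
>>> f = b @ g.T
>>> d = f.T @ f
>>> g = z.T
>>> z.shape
(3, 3)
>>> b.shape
(23, 29)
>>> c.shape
(23, 23)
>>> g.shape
(3, 3)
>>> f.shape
(23, 11)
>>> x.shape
(3,)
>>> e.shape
(11,)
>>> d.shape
(11, 11)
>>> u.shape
(29, 29)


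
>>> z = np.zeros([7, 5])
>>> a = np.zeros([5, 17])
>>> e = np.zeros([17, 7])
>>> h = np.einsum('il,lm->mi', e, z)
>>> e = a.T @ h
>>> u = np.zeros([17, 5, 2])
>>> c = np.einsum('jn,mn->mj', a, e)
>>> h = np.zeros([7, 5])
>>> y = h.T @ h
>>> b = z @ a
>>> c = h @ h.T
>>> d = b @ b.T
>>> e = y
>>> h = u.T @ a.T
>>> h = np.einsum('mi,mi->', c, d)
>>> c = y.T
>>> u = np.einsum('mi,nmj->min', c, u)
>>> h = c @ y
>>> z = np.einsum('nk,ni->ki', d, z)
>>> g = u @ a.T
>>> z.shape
(7, 5)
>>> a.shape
(5, 17)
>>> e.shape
(5, 5)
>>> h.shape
(5, 5)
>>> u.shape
(5, 5, 17)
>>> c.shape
(5, 5)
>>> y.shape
(5, 5)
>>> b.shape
(7, 17)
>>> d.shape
(7, 7)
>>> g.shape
(5, 5, 5)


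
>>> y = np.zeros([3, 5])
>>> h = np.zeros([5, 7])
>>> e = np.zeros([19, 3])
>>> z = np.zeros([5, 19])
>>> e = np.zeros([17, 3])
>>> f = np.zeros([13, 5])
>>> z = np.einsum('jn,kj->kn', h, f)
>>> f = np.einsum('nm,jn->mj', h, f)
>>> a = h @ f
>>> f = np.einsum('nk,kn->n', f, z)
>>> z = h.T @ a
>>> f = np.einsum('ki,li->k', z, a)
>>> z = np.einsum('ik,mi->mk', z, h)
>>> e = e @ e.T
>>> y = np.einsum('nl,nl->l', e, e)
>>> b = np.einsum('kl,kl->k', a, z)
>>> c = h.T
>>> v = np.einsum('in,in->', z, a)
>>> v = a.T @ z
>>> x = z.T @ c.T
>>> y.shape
(17,)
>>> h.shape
(5, 7)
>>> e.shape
(17, 17)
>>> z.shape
(5, 13)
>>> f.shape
(7,)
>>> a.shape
(5, 13)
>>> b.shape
(5,)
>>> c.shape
(7, 5)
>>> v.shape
(13, 13)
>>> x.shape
(13, 7)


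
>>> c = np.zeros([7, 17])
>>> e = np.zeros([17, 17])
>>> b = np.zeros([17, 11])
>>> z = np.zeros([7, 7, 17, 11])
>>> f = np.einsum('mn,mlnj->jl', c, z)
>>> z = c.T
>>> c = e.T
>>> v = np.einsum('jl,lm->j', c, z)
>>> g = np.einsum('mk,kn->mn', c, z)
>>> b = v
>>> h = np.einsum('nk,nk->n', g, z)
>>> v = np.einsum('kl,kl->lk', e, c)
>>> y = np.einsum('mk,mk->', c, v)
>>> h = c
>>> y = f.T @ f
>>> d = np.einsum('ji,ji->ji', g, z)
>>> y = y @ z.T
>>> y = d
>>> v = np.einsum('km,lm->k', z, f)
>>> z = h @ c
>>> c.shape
(17, 17)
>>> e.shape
(17, 17)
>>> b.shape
(17,)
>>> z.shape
(17, 17)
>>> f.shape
(11, 7)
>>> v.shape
(17,)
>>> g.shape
(17, 7)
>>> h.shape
(17, 17)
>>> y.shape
(17, 7)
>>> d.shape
(17, 7)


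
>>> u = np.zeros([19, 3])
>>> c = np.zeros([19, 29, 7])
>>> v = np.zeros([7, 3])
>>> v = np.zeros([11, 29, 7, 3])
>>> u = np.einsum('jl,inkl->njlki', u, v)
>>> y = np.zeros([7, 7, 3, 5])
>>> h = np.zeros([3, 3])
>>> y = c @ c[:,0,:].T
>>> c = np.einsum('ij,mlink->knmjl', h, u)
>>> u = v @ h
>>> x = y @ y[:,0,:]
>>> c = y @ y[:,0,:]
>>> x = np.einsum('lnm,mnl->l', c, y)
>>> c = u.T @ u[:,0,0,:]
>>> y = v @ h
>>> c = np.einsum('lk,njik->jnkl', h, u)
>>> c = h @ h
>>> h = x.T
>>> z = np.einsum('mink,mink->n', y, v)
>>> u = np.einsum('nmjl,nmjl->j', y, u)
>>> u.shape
(7,)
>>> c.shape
(3, 3)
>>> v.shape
(11, 29, 7, 3)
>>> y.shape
(11, 29, 7, 3)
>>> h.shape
(19,)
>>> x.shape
(19,)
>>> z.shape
(7,)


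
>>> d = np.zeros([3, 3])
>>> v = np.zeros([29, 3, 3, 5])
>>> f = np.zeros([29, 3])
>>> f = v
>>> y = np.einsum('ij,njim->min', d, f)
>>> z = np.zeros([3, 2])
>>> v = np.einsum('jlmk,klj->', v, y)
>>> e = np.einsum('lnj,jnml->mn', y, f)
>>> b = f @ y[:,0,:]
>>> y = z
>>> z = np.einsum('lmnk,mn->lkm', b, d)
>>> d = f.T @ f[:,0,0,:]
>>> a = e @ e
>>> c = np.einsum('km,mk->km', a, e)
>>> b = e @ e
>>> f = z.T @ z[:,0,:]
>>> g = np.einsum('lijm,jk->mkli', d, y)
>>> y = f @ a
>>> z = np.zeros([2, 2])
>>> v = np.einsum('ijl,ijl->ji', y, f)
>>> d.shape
(5, 3, 3, 5)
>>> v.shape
(29, 3)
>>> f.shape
(3, 29, 3)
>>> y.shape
(3, 29, 3)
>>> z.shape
(2, 2)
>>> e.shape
(3, 3)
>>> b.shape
(3, 3)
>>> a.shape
(3, 3)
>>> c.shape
(3, 3)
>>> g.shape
(5, 2, 5, 3)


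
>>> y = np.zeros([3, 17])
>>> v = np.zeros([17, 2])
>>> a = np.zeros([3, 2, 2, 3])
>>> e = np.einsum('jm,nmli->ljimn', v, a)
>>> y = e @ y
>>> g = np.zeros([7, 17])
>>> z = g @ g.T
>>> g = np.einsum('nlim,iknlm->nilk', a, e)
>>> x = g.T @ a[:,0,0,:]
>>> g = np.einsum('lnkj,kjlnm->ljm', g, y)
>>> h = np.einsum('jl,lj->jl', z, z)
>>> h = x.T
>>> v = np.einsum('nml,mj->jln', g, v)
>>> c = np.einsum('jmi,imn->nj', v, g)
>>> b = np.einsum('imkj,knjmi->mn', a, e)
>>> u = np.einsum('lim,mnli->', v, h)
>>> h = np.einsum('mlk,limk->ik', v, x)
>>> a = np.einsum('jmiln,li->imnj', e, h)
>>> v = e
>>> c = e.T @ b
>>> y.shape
(2, 17, 3, 2, 17)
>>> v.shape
(2, 17, 3, 2, 3)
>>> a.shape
(3, 17, 3, 2)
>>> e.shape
(2, 17, 3, 2, 3)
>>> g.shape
(3, 17, 17)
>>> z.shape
(7, 7)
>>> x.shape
(17, 2, 2, 3)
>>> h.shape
(2, 3)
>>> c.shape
(3, 2, 3, 17, 17)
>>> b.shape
(2, 17)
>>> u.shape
()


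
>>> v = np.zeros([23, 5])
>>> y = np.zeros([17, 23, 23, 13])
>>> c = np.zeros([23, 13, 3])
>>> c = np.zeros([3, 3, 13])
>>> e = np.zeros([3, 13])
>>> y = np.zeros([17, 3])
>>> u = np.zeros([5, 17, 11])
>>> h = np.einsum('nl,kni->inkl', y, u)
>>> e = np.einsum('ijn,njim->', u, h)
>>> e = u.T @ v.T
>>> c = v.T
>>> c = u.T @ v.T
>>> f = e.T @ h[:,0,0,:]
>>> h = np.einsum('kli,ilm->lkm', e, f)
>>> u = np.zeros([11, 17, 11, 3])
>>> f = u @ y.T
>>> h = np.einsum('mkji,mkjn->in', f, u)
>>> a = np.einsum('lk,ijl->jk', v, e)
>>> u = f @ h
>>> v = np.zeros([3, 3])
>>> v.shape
(3, 3)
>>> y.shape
(17, 3)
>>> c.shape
(11, 17, 23)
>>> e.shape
(11, 17, 23)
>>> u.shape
(11, 17, 11, 3)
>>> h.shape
(17, 3)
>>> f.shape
(11, 17, 11, 17)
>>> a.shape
(17, 5)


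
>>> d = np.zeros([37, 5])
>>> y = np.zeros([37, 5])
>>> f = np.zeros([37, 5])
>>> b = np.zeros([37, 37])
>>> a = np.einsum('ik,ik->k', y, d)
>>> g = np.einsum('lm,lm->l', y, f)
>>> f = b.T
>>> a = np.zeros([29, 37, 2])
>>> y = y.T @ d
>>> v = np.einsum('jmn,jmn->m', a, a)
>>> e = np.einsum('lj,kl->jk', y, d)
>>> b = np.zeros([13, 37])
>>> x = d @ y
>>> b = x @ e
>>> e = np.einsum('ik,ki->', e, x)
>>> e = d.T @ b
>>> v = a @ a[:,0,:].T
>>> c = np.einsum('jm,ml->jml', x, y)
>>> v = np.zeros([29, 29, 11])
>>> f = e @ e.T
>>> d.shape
(37, 5)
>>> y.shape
(5, 5)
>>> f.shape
(5, 5)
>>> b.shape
(37, 37)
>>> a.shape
(29, 37, 2)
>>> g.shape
(37,)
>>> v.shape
(29, 29, 11)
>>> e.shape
(5, 37)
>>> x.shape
(37, 5)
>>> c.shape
(37, 5, 5)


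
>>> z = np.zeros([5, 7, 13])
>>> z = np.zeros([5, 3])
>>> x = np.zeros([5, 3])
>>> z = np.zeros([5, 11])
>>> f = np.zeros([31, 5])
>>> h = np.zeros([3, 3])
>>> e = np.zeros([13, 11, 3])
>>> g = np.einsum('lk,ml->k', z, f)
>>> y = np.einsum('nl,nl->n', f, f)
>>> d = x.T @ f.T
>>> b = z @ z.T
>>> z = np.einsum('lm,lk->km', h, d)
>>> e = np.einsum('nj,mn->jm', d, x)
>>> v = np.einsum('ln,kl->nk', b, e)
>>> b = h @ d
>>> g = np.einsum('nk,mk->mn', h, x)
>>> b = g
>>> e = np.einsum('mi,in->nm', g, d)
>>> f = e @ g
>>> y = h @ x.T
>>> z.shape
(31, 3)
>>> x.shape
(5, 3)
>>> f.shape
(31, 3)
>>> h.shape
(3, 3)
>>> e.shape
(31, 5)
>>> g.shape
(5, 3)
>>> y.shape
(3, 5)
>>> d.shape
(3, 31)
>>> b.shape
(5, 3)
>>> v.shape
(5, 31)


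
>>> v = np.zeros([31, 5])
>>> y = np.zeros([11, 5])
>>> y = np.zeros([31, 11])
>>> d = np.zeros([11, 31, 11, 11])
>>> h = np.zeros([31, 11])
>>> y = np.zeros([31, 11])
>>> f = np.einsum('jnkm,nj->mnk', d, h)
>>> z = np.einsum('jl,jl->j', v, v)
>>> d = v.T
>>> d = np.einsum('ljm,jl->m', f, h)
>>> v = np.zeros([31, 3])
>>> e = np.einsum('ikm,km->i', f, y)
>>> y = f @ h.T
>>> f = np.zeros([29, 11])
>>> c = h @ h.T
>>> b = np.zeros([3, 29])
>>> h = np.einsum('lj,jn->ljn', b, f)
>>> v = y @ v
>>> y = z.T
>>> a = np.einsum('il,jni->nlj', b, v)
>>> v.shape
(11, 31, 3)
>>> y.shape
(31,)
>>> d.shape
(11,)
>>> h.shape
(3, 29, 11)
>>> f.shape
(29, 11)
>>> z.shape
(31,)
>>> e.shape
(11,)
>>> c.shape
(31, 31)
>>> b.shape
(3, 29)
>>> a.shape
(31, 29, 11)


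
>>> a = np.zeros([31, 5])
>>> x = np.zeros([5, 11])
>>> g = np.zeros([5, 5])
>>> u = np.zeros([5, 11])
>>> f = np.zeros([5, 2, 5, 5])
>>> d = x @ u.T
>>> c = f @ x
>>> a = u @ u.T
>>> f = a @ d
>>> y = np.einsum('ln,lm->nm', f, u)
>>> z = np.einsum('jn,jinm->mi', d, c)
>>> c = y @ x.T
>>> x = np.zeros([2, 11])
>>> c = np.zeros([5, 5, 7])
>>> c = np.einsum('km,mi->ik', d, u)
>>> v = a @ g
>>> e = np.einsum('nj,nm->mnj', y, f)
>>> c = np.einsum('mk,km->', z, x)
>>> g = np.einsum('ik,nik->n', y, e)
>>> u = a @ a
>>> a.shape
(5, 5)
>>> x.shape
(2, 11)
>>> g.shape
(5,)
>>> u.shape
(5, 5)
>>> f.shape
(5, 5)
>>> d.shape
(5, 5)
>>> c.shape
()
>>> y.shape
(5, 11)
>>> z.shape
(11, 2)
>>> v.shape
(5, 5)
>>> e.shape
(5, 5, 11)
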